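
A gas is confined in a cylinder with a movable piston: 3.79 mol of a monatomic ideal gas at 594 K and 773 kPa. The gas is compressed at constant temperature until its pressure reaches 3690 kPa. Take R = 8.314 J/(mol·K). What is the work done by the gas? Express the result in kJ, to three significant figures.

Isothermal process: W = nRT ln(V₂/V₁) = nRT ln(P₁/P₂).
W = (3.79)(8.314)(594) × ln(773/3690)
  = 18717 × ln(0.2095) = 18717 × -1.563
W_by_gas = -29257 J.

W ≈ -29.3 kJ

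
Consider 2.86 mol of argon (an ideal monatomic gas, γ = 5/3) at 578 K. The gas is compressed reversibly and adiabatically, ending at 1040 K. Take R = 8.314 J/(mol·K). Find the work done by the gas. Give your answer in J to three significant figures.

Adiabatic ⇒ Q = 0, so W_by = −ΔU = nCᵥ(T₁ − T₂).
Cᵥ = 3R/2 = 12.47 J/(mol·K).
W = (2.86)(12.47)(578 − 1040) = -16478 J.

W ≈ -16500 J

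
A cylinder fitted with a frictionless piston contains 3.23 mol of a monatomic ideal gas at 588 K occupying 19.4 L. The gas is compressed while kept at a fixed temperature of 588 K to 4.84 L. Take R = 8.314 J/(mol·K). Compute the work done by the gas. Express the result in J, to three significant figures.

Isothermal: W = nRT ln(V₂/V₁).
W = (3.23)(8.314)(588) × ln(4.84/19.4)
  = 15790 × -1.388
W_by_gas = -21923 J.

W ≈ -21900 J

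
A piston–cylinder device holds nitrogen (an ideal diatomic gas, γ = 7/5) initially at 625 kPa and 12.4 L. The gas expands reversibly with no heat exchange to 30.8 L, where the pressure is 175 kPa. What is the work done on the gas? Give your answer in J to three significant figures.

W ≈ -5900 J

Adiabatic: W = (P₁V₁ − P₂V₂)/(γ − 1) with γ = 7/5.
P₁V₁ = 7750 J, P₂V₂ = 5390 J.
W = (7750 − 5390) / 0.4 = 5900 J.
Work on gas = −W_by = -5900 J.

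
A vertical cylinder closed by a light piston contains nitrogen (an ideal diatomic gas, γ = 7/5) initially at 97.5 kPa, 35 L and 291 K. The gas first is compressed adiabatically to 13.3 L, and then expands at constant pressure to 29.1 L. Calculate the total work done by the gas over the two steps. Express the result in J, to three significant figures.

W_total ≈ 1940 J

Step 1 (adiabatic): W = (P₁V₁ − P₂V₂)/(γ−1) = (3412 − 5025)/0.4 = -4032 J.
After step 1: P = 377.8 kPa, V = 13.3 L, T = 428.5 K.
Step 2 (isobaric): W = PΔV = (377.8 kPa)(29.1 − 13.3 L) = 5970 J.
W_total = -4032 + 5970 = 1938 J.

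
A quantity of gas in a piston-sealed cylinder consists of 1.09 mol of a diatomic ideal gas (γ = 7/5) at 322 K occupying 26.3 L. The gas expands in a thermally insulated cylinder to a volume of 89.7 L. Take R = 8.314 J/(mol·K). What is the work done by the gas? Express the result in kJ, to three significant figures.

Adiabatic: TV^(γ−1) = const with γ = 7/5.
T₂ = T₁ (V₁/V₂)^(γ−1) = 322 × (26.3/89.7)^0.4 = 322 × 0.6122 = 197.1 K.
W_by = nCᵥ(T₁ − T₂) = (1.09)(20.79)(322 − 197.1) = 2829 J.

W ≈ 2.83 kJ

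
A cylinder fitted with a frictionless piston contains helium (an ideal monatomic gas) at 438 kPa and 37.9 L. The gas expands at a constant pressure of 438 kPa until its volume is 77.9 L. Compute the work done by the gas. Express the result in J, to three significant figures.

W ≈ 17500 J

Isobaric: W = P ΔV.
W = (438 kPa)(77.9 − 37.9 L) = (438)(40) = 17520 J.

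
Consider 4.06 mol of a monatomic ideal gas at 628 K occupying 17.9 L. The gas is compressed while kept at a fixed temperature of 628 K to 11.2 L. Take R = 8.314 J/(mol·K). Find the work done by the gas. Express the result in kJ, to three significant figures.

W ≈ -9.94 kJ

Isothermal: W = nRT ln(V₂/V₁).
W = (4.06)(8.314)(628) × ln(11.2/17.9)
  = 21198 × -0.4689
W_by_gas = -9939 J.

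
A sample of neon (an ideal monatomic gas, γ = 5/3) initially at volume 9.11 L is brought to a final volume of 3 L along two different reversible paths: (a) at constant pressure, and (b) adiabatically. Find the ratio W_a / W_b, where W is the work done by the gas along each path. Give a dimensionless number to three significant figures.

W_a / W_b ≈ 0.408

Path (a) isobaric: W = P₁(V₂ − V₁) → W_a/(P₁V₁) = -0.6707.
Path (b) adiabatic: W = P₁V₁(1 − (V₁/V₂)^(γ−1))/(γ−1) → W_b/(P₁V₁) = -1.645.
W_a / W_b = -0.6707 / -1.645 = 0.4076.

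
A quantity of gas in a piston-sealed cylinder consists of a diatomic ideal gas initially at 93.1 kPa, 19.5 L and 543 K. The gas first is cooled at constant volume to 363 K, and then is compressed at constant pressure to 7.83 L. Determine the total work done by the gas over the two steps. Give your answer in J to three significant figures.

Step 1 (isochoric): W = 0 (constant volume).
After step 1: P = 62.24 kPa (V unchanged).
Step 2 (isobaric): W = PΔV = (62.24 kPa)(7.83 − 19.5 L) = -726.3 J.
W_total = 0 − 726.3 = -726.3 J.

W_total ≈ -726 J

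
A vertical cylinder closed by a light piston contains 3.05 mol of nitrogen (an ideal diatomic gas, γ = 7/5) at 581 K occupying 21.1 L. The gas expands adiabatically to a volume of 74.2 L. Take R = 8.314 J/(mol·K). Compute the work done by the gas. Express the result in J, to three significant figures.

W ≈ 14600 J

Adiabatic: TV^(γ−1) = const with γ = 7/5.
T₂ = T₁ (V₁/V₂)^(γ−1) = 581 × (21.1/74.2)^0.4 = 581 × 0.6047 = 351.3 K.
W_by = nCᵥ(T₁ − T₂) = (3.05)(20.79)(581 − 351.3) = 14559 J.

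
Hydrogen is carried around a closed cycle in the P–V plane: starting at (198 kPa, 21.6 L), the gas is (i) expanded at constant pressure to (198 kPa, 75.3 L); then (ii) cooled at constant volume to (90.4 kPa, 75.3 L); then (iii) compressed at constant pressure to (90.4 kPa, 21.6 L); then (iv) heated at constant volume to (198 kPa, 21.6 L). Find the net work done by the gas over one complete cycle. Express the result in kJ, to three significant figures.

W_net ≈ 5.78 kJ

Constant-volume legs do no work.
W(i) = (198)(75.3 − 21.6) = 10633 J; W(iii) = (90.4)(21.6 − 75.3) = -4854 J.
W_net = 10633 − 4854 = 5778 J (the clockwise enclosed area).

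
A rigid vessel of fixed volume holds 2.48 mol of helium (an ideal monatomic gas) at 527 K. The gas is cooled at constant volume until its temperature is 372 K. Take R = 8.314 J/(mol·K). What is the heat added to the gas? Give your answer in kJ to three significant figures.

Q ≈ -4.79 kJ

Constant volume ⇒ W = 0, so Q = ΔU = nCᵥΔT with Cᵥ = 3R/2 = 12.47 J/(mol·K).
ΔU = (2.48)(12.47)(372 − 527) = -4794 J.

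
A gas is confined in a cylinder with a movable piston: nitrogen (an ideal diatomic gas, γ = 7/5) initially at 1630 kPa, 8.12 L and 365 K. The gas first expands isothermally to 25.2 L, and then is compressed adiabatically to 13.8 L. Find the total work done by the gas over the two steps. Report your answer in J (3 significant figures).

W_total ≈ 5980 J

Step 1 (isothermal): W = P₁V₁ ln(V₂/V₁) = (13236) ln(25.2/8.12) = 14990 J.
After step 1: P = 525.2 kPa, V = 25.2 L, T = 365 K.
Step 2 (adiabatic): W = (P₁V₁ − P₂V₂)/(γ−1) = (13236 − 16840)/0.4 = -9012 J.
W_total = 14990 − 9012 = 5978 J.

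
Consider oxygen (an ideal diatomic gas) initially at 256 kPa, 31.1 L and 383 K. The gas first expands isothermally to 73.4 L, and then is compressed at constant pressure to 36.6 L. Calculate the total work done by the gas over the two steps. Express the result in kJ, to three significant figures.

Step 1 (isothermal): W = P₁V₁ ln(V₂/V₁) = (7962) ln(73.4/31.1) = 6837 J.
After step 1: P = 108.5 kPa, V = 73.4 L, T = 383 K.
Step 2 (isobaric): W = PΔV = (108.5 kPa)(36.6 − 73.4 L) = -3992 J.
W_total = 6837 − 3992 = 2845 J.

W_total ≈ 2.85 kJ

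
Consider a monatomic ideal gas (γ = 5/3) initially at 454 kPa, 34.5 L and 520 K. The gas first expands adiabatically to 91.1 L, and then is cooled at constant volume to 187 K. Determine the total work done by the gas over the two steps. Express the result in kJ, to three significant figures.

W_total ≈ 11.2 kJ

Step 1 (adiabatic): W = (P₁V₁ − P₂V₂)/(γ−1) = (15663 − 8199)/0.667 = 11197 J.
Step 2 (isochoric): W = 0 (constant volume).
W_total = 11197 + 0 = 11197 J.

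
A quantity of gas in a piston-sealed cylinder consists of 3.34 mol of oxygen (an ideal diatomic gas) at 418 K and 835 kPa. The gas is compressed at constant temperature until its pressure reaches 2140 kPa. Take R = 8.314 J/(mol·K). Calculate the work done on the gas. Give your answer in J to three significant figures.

Isothermal process: W = nRT ln(V₂/V₁) = nRT ln(P₁/P₂).
W = (3.34)(8.314)(418) × ln(835/2140)
  = 11607 × ln(0.3902) = 11607 × -0.9411
W_by_gas = -10924 J; work on gas = −W_by = 10924 J.

W ≈ 10900 J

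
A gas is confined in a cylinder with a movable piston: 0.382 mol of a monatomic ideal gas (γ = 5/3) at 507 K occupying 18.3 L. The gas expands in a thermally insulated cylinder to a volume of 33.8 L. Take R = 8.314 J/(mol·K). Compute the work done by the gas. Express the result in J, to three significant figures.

W ≈ 811 J

Adiabatic: TV^(γ−1) = const with γ = 5/3.
T₂ = T₁ (V₁/V₂)^(γ−1) = 507 × (18.3/33.8)^0.667 = 507 × 0.6643 = 336.8 K.
W_by = nCᵥ(T₁ − T₂) = (0.382)(12.47)(507 − 336.8) = 810.8 J.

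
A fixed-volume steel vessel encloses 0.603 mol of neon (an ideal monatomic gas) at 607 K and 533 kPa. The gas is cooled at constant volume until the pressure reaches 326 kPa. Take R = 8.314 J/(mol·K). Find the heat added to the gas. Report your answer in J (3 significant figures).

Q ≈ -1770 J

Constant volume ⇒ W = 0, so Q = ΔU = nCᵥΔT with Cᵥ = 3R/2 = 12.47 J/(mol·K).
At constant V, T₂/T₁ = P₂/P₁ ⇒ ΔT = T₁(P₂/P₁ − 1) = 607·(326/533 − 1) = -235.7 K.
ΔU = (0.603)(12.47)(-235.7) = -1773 J.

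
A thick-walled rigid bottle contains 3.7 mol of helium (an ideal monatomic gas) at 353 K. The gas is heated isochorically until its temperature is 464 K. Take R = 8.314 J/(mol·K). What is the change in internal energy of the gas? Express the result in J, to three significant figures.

ΔU ≈ 5120 J

Constant volume ⇒ W = 0, so Q = ΔU = nCᵥΔT with Cᵥ = 3R/2 = 12.47 J/(mol·K).
ΔU = (3.7)(12.47)(464 − 353) = 5122 J.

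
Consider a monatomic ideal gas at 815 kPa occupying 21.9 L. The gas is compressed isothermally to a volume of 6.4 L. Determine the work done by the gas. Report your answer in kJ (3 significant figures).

W ≈ -22.0 kJ

Isothermal: W = nRT ln(V₂/V₁) = P₁V₁ ln(V₂/V₁).
P₁V₁ = (815 kPa)(21.9 L) = 17848 J.
W = 17848 × ln(6.4/21.9) = 17848 × -1.23
W_by_gas = -21957 J.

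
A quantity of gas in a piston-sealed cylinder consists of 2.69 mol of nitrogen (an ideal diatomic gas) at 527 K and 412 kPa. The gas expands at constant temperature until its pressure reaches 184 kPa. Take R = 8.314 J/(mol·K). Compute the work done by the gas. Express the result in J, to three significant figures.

W ≈ 9500 J

Isothermal process: W = nRT ln(V₂/V₁) = nRT ln(P₁/P₂).
W = (2.69)(8.314)(527) × ln(412/184)
  = 11786 × ln(2.239) = 11786 × 0.8061
W_by_gas = 9501 J.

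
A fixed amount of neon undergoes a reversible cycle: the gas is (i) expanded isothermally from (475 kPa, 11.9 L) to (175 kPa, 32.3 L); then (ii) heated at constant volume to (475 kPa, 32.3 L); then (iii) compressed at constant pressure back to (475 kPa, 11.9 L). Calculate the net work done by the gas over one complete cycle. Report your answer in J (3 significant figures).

W_net ≈ -4050 J

Leg (i): W = PᵢVᵢ ln(V_f/Vᵢ) = (5652) ln(32.3/11.9) = 5644 J.
Leg (ii): W = 0.
Leg (iii): W = PΔV = (475)(11.9 − 32.3) = -9690 J.
W_net = 5644 − 9690 = -4046 J.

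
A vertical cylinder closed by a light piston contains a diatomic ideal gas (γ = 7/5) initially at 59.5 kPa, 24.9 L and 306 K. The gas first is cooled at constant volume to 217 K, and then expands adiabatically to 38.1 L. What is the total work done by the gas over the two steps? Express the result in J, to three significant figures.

W_total ≈ 411 J

Step 1 (isochoric): W = 0 (constant volume).
After step 1: P = 42.19 kPa (V unchanged).
Step 2 (adiabatic): W = (P₁V₁ − P₂V₂)/(γ−1) = (1051 − 886.3)/0.4 = 410.9 J.
W_total = 0 + 410.9 = 410.9 J.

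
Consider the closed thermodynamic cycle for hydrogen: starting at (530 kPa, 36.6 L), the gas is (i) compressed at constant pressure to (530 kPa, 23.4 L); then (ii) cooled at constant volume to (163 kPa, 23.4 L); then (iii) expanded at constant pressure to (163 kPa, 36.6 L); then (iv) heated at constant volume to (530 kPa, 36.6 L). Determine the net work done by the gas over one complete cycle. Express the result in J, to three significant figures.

W_net ≈ -4840 J

Constant-volume legs do no work.
W(i) = (530)(23.4 − 36.6) = -6996 J; W(iii) = (163)(36.6 − 23.4) = 2152 J.
W_net = -6996 + 2152 = -4844 J (the counter-clockwise enclosed area).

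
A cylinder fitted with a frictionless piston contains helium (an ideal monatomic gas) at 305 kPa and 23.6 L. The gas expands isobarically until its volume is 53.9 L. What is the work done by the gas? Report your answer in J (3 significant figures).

Isobaric: W = P ΔV.
W = (305 kPa)(53.9 − 23.6 L) = (305)(30.3) = 9242 J.

W ≈ 9240 J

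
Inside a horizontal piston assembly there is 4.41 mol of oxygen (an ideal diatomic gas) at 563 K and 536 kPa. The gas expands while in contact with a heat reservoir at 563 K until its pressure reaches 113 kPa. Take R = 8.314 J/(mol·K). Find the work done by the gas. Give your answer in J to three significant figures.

W ≈ 32100 J

Isothermal process: W = nRT ln(V₂/V₁) = nRT ln(P₁/P₂).
W = (4.41)(8.314)(563) × ln(536/113)
  = 20642 × ln(4.743) = 20642 × 1.557
W_by_gas = 32135 J.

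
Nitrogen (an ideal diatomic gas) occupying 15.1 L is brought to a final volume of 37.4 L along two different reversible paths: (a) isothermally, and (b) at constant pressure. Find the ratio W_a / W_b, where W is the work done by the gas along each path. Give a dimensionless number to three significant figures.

W_a / W_b ≈ 0.614

Path (a) isothermal: W = P₁V₁ ln(V₂/V₁) → W_a/(P₁V₁) = 0.907.
Path (b) isobaric: W = P₁(V₂ − V₁) → W_b/(P₁V₁) = 1.477.
W_a / W_b = 0.907 / 1.477 = 0.6141.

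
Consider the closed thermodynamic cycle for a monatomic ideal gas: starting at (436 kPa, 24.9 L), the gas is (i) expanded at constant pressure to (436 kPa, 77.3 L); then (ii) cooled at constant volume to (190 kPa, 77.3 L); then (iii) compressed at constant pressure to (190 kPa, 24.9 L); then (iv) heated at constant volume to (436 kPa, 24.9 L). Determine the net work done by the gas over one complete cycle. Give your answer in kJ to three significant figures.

W_net ≈ 12.9 kJ

Constant-volume legs do no work.
W(i) = (436)(77.3 − 24.9) = 22846 J; W(iii) = (190)(24.9 − 77.3) = -9956 J.
W_net = 22846 − 9956 = 12890 J (the clockwise enclosed area).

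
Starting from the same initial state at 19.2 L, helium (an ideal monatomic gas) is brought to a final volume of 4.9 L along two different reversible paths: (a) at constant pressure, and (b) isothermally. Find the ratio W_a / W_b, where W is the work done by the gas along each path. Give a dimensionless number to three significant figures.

W_a / W_b ≈ 0.545

Path (a) isobaric: W = P₁(V₂ − V₁) → W_a/(P₁V₁) = -0.7448.
Path (b) isothermal: W = P₁V₁ ln(V₂/V₁) → W_b/(P₁V₁) = -1.366.
W_a / W_b = -0.7448 / -1.366 = 0.5454.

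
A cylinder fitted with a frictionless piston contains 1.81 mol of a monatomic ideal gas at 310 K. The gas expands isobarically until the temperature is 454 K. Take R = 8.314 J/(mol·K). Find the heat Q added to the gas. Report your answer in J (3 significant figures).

Isobaric: W = nRΔT = (1.81)(8.314)(144) = 2167 J.
ΔU = nCᵥΔT with Cᵥ = 3R/2: ΔU = (1.81)(12.47)(144) = 3250 J.
Q = ΔU + W = 3250 + 2167 = 5417 J.

Q ≈ 5420 J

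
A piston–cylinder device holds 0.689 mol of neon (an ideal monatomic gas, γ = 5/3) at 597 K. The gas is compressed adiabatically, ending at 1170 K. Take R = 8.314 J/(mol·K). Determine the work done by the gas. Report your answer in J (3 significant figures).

W ≈ -4920 J

Adiabatic ⇒ Q = 0, so W_by = −ΔU = nCᵥ(T₁ − T₂).
Cᵥ = 3R/2 = 12.47 J/(mol·K).
W = (0.689)(12.47)(597 − 1170) = -4924 J.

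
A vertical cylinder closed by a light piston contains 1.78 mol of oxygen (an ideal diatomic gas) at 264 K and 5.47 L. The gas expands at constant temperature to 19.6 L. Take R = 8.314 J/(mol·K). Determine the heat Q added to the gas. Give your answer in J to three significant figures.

Isothermal ⇒ ΔU = 0, so Q = W = nRT ln(V₂/V₁).
Q = (1.78)(8.314)(264) ln(19.6/5.47) = 3907 × 1.276 = 4986 J.

Q ≈ 4990 J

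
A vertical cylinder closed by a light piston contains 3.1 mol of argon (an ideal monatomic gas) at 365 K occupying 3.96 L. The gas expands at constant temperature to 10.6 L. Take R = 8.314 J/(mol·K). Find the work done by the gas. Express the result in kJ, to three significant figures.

Isothermal: W = nRT ln(V₂/V₁).
W = (3.1)(8.314)(365) × ln(10.6/3.96)
  = 9407 × 0.9846
W_by_gas = 9263 J.

W ≈ 9.26 kJ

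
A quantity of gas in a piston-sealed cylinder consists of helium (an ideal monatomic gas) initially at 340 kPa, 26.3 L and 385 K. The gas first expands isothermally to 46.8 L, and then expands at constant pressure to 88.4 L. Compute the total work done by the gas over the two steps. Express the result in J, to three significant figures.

Step 1 (isothermal): W = P₁V₁ ln(V₂/V₁) = (8942) ln(46.8/26.3) = 5153 J.
After step 1: P = 191.1 kPa, V = 46.8 L, T = 385 K.
Step 2 (isobaric): W = PΔV = (191.1 kPa)(88.4 − 46.8 L) = 7948 J.
W_total = 5153 + 7948 = 13102 J.

W_total ≈ 13100 J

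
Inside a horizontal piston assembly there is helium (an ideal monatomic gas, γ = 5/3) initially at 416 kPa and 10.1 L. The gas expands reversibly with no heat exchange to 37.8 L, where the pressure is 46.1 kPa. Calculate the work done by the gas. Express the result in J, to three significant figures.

Adiabatic: W = (P₁V₁ − P₂V₂)/(γ − 1) with γ = 5/3.
P₁V₁ = 4202 J, P₂V₂ = 1743 J.
W = (4202 − 1743) / 0.6667 = 3689 J.

W ≈ 3690 J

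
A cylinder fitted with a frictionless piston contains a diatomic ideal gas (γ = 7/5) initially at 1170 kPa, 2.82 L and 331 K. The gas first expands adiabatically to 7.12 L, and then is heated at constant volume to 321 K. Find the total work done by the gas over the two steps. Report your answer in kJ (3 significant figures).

W_total ≈ 2.55 kJ

Step 1 (adiabatic): W = (P₁V₁ − P₂V₂)/(γ−1) = (3299 − 2278)/0.4 = 2554 J.
Step 2 (isochoric): W = 0 (constant volume).
W_total = 2554 + 0 = 2554 J.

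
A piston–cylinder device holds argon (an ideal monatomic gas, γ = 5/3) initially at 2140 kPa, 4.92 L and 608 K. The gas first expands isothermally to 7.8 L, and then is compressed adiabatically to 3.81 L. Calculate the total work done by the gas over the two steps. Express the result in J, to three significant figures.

W_total ≈ -4820 J

Step 1 (isothermal): W = P₁V₁ ln(V₂/V₁) = (10529) ln(7.8/4.92) = 4852 J.
After step 1: P = 1350 kPa, V = 7.8 L, T = 608 K.
Step 2 (adiabatic): W = (P₁V₁ − P₂V₂)/(γ−1) = (10529 − 16976)/0.667 = -9670 J.
W_total = 4852 − 9670 = -4818 J.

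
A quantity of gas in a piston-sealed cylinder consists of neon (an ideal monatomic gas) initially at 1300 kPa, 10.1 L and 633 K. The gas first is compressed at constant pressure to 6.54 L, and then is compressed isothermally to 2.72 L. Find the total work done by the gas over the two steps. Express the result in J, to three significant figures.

W_total ≈ -12100 J

Step 1 (isobaric): W = PΔV = (1300 kPa)(6.54 − 10.1 L) = -4628 J.
After step 1: P = 1300 kPa, V = 6.54 L, T = 409.9 K.
Step 2 (isothermal): W = P₁V₁ ln(V₂/V₁) = (8502) ln(2.72/6.54) = -7459 J.
W_total = -4628 − 7459 = -12087 J.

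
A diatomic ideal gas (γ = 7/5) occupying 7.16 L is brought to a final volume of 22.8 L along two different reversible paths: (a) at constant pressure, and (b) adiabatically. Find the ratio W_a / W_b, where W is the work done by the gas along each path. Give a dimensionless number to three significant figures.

W_a / W_b ≈ 2.36

Path (a) isobaric: W = P₁(V₂ − V₁) → W_a/(P₁V₁) = 2.184.
Path (b) adiabatic: W = P₁V₁(1 − (V₁/V₂)^(γ−1))/(γ−1) → W_b/(P₁V₁) = 0.927.
W_a / W_b = 2.184 / 0.927 = 2.356.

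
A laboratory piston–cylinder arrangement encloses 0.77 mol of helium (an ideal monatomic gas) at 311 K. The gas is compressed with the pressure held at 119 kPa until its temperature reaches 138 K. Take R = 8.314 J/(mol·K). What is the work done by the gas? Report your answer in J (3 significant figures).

W ≈ -1110 J

Isobaric: W = P ΔV = nR ΔT.
W = (0.77)(8.314)(138 − 311) = -1108 J.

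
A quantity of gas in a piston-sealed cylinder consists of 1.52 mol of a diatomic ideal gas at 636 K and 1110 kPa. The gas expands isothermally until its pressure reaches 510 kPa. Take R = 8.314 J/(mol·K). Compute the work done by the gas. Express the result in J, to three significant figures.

Isothermal process: W = nRT ln(V₂/V₁) = nRT ln(P₁/P₂).
W = (1.52)(8.314)(636) × ln(1110/510)
  = 8037 × ln(2.176) = 8037 × 0.7777
W_by_gas = 6251 J.

W ≈ 6250 J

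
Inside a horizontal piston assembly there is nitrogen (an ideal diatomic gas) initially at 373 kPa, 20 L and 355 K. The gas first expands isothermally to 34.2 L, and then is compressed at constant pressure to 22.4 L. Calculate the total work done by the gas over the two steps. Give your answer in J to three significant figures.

W_total ≈ 1430 J

Step 1 (isothermal): W = P₁V₁ ln(V₂/V₁) = (7460) ln(34.2/20) = 4002 J.
After step 1: P = 218.1 kPa, V = 34.2 L, T = 355 K.
Step 2 (isobaric): W = PΔV = (218.1 kPa)(22.4 − 34.2 L) = -2574 J.
W_total = 4002 − 2574 = 1428 J.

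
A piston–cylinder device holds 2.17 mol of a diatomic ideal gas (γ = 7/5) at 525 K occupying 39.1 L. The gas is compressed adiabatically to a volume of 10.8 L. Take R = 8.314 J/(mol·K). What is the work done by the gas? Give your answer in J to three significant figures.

W ≈ -15900 J

Adiabatic: TV^(γ−1) = const with γ = 7/5.
T₂ = T₁ (V₁/V₂)^(γ−1) = 525 × (39.1/10.8)^0.4 = 525 × 1.673 = 878.3 K.
W_by = nCᵥ(T₁ − T₂) = (2.17)(20.79)(525 − 878.3) = -15937 J.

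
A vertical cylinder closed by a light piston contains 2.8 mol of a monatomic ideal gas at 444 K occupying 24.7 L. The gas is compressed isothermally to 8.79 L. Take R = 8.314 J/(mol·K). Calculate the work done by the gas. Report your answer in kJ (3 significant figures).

Isothermal: W = nRT ln(V₂/V₁).
W = (2.8)(8.314)(444) × ln(8.79/24.7)
  = 10336 × -1.033
W_by_gas = -10679 J.

W ≈ -10.7 kJ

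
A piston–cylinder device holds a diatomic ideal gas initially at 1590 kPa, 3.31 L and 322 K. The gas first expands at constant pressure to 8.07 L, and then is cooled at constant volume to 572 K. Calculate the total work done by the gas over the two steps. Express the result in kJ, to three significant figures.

W_total ≈ 7.57 kJ

Step 1 (isobaric): W = PΔV = (1590 kPa)(8.07 − 3.31 L) = 7568 J.
Step 2 (isochoric): W = 0 (constant volume).
W_total = 7568 + 0 = 7568 J.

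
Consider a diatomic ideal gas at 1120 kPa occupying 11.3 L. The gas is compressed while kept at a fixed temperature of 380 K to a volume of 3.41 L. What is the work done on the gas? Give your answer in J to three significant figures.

Isothermal: W = nRT ln(V₂/V₁) = P₁V₁ ln(V₂/V₁).
P₁V₁ = (1120 kPa)(11.3 L) = 12656 J.
W = 12656 × ln(3.41/11.3) = 12656 × -1.198
W_by_gas = -15163 J; work on gas = −W_by = 15163 J.

W ≈ 15200 J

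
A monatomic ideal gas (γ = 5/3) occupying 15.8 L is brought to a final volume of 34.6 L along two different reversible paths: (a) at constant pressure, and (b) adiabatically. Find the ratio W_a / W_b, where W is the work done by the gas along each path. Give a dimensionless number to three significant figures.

Path (a) isobaric: W = P₁(V₂ − V₁) → W_a/(P₁V₁) = 1.19.
Path (b) adiabatic: W = P₁V₁(1 − (V₁/V₂)^(γ−1))/(γ−1) → W_b/(P₁V₁) = 0.6105.
W_a / W_b = 1.19 / 0.6105 = 1.949.

W_a / W_b ≈ 1.95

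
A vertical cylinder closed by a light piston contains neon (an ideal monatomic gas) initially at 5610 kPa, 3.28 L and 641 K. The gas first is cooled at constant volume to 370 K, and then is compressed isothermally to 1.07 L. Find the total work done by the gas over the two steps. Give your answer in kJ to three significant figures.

W_total ≈ -11.9 kJ

Step 1 (isochoric): W = 0 (constant volume).
After step 1: P = 3238 kPa (V unchanged).
Step 2 (isothermal): W = P₁V₁ ln(V₂/V₁) = (10621) ln(1.07/3.28) = -11898 J.
W_total = 0 − 11898 = -11898 J.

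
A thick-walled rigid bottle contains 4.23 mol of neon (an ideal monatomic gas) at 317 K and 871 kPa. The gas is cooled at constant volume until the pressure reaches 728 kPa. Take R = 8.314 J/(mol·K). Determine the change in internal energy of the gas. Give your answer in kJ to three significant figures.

Constant volume ⇒ W = 0, so Q = ΔU = nCᵥΔT with Cᵥ = 3R/2 = 12.47 J/(mol·K).
At constant V, T₂/T₁ = P₂/P₁ ⇒ ΔT = T₁(P₂/P₁ − 1) = 317·(728/871 − 1) = -52.04 K.
ΔU = (4.23)(12.47)(-52.04) = -2745 J.

ΔU ≈ -2.75 kJ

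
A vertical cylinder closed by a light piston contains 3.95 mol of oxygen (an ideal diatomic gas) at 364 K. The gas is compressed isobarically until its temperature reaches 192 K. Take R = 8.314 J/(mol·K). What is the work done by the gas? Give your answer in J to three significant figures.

W ≈ -5650 J

Isobaric: W = P ΔV = nR ΔT.
W = (3.95)(8.314)(192 − 364) = -5649 J.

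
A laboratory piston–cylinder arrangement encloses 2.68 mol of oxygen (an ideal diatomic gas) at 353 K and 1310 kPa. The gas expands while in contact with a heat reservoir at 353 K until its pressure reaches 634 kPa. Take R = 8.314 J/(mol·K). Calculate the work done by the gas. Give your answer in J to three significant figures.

W ≈ 5710 J

Isothermal process: W = nRT ln(V₂/V₁) = nRT ln(P₁/P₂).
W = (2.68)(8.314)(353) × ln(1310/634)
  = 7865 × ln(2.066) = 7865 × 0.7257
W_by_gas = 5708 J.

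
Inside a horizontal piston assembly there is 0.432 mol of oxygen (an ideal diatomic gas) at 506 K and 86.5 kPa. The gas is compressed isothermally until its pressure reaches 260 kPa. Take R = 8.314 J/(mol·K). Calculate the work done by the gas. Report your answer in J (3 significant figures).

Isothermal process: W = nRT ln(V₂/V₁) = nRT ln(P₁/P₂).
W = (0.432)(8.314)(506) × ln(86.5/260)
  = 1817 × ln(0.3327) = 1817 × -1.101
W_by_gas = -2000 J.

W ≈ -2000 J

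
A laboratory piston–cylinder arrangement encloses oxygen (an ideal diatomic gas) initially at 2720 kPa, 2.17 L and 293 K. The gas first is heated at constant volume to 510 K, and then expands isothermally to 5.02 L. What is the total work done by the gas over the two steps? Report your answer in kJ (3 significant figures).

Step 1 (isochoric): W = 0 (constant volume).
After step 1: P = 4734 kPa (V unchanged).
Step 2 (isothermal): W = P₁V₁ ln(V₂/V₁) = (10274) ln(5.02/2.17) = 8617 J.
W_total = 0 + 8617 = 8617 J.

W_total ≈ 8.62 kJ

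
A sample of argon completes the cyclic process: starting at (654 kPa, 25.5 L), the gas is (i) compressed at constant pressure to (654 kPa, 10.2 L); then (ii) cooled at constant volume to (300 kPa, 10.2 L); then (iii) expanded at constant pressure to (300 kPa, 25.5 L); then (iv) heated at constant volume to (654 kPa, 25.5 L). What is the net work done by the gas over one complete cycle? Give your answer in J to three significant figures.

W_net ≈ -5420 J

Constant-volume legs do no work.
W(i) = (654)(10.2 − 25.5) = -10006 J; W(iii) = (300)(25.5 − 10.2) = 4590 J.
W_net = -10006 + 4590 = -5416 J (the counter-clockwise enclosed area).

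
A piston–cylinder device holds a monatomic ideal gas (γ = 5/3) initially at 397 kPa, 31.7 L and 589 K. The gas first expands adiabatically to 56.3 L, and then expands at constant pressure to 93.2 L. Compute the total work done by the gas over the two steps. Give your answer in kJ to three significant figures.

Step 1 (adiabatic): W = (P₁V₁ − P₂V₂)/(γ−1) = (12585 − 8581)/0.667 = 6005 J.
After step 1: P = 152.4 kPa, V = 56.3 L, T = 401.6 K.
Step 2 (isobaric): W = PΔV = (152.4 kPa)(93.2 − 56.3 L) = 5624 J.
W_total = 6005 + 5624 = 11630 J.

W_total ≈ 11.6 kJ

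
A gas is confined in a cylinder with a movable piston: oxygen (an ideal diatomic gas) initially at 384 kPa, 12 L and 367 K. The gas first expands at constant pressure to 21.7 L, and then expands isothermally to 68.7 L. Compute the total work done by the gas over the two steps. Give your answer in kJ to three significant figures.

Step 1 (isobaric): W = PΔV = (384 kPa)(21.7 − 12 L) = 3725 J.
After step 1: P = 384 kPa, V = 21.7 L, T = 663.7 K.
Step 2 (isothermal): W = P₁V₁ ln(V₂/V₁) = (8333) ln(68.7/21.7) = 9603 J.
W_total = 3725 + 9603 = 13328 J.

W_total ≈ 13.3 kJ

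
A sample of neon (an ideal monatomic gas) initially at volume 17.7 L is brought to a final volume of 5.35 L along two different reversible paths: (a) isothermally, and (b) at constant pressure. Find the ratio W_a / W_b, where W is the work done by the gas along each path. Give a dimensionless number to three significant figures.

W_a / W_b ≈ 1.71

Path (a) isothermal: W = P₁V₁ ln(V₂/V₁) → W_a/(P₁V₁) = -1.196.
Path (b) isobaric: W = P₁(V₂ − V₁) → W_b/(P₁V₁) = -0.6977.
W_a / W_b = -1.196 / -0.6977 = 1.715.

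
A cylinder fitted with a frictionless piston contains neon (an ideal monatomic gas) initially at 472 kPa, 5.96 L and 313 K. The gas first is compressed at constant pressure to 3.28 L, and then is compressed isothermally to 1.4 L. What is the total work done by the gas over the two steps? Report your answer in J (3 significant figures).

W_total ≈ -2580 J

Step 1 (isobaric): W = PΔV = (472 kPa)(3.28 − 5.96 L) = -1265 J.
After step 1: P = 472 kPa, V = 3.28 L, T = 172.3 K.
Step 2 (isothermal): W = P₁V₁ ln(V₂/V₁) = (1548) ln(1.4/3.28) = -1318 J.
W_total = -1265 − 1318 = -2583 J.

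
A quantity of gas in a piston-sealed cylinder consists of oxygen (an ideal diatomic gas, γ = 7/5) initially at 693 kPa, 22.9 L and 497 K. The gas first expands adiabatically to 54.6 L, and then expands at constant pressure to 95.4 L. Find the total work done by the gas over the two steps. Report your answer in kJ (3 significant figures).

W_total ≈ 20.0 kJ

Step 1 (adiabatic): W = (P₁V₁ − P₂V₂)/(γ−1) = (15870 − 11211)/0.4 = 11648 J.
After step 1: P = 205.3 kPa, V = 54.6 L, T = 351.1 K.
Step 2 (isobaric): W = PΔV = (205.3 kPa)(95.4 − 54.6 L) = 8377 J.
W_total = 11648 + 8377 = 20025 J.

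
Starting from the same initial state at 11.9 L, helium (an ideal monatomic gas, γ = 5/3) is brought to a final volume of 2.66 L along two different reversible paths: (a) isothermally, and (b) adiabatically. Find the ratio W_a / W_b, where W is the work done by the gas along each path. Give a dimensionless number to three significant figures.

W_a / W_b ≈ 0.582

Path (a) isothermal: W = P₁V₁ ln(V₂/V₁) → W_a/(P₁V₁) = -1.498.
Path (b) adiabatic: W = P₁V₁(1 − (V₁/V₂)^(γ−1))/(γ−1) → W_b/(P₁V₁) = -2.573.
W_a / W_b = -1.498 / -2.573 = 0.5824.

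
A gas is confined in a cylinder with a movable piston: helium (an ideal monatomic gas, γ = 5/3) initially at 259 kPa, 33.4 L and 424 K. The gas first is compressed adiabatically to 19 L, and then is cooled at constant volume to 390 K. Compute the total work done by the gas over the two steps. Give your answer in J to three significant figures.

W_total ≈ -5920 J

Step 1 (adiabatic): W = (P₁V₁ − P₂V₂)/(γ−1) = (8651 − 12600)/0.667 = -5924 J.
Step 2 (isochoric): W = 0 (constant volume).
W_total = -5924 + 0 = -5924 J.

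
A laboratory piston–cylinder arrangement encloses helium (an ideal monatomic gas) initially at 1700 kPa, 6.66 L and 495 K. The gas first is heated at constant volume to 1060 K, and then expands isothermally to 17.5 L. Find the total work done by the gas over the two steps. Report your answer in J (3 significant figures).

W_total ≈ 23400 J

Step 1 (isochoric): W = 0 (constant volume).
After step 1: P = 3640 kPa (V unchanged).
Step 2 (isothermal): W = P₁V₁ ln(V₂/V₁) = (24245) ln(17.5/6.66) = 23423 J.
W_total = 0 + 23423 = 23423 J.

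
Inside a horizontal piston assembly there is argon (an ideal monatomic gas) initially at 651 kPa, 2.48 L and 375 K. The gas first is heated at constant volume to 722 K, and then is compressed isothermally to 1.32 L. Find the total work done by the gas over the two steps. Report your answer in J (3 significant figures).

Step 1 (isochoric): W = 0 (constant volume).
After step 1: P = 1253 kPa (V unchanged).
Step 2 (isothermal): W = P₁V₁ ln(V₂/V₁) = (3108) ln(1.32/2.48) = -1960 J.
W_total = 0 − 1960 = -1960 J.

W_total ≈ -1960 J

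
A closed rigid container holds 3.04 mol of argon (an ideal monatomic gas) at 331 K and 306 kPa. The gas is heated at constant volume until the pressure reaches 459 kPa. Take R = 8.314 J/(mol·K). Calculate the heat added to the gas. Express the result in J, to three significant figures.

Q ≈ 6270 J

Constant volume ⇒ W = 0, so Q = ΔU = nCᵥΔT with Cᵥ = 3R/2 = 12.47 J/(mol·K).
At constant V, T₂/T₁ = P₂/P₁ ⇒ ΔT = T₁(P₂/P₁ − 1) = 331·(459/306 − 1) = 165.5 K.
ΔU = (3.04)(12.47)(165.5) = 6274 J.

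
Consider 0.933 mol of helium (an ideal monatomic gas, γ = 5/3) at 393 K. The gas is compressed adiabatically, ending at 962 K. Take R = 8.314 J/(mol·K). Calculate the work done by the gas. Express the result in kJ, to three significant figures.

Adiabatic ⇒ Q = 0, so W_by = −ΔU = nCᵥ(T₁ − T₂).
Cᵥ = 3R/2 = 12.47 J/(mol·K).
W = (0.933)(12.47)(393 − 962) = -6621 J.

W ≈ -6.62 kJ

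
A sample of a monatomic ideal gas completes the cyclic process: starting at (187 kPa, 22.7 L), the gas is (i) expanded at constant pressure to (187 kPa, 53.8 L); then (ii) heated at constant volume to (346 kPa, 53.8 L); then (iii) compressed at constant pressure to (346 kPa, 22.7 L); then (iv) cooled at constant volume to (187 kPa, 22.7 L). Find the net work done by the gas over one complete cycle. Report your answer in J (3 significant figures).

Constant-volume legs do no work.
W(i) = (187)(53.8 − 22.7) = 5816 J; W(iii) = (346)(22.7 − 53.8) = -10761 J.
W_net = 5816 − 10761 = -4945 J (the counter-clockwise enclosed area).

W_net ≈ -4940 J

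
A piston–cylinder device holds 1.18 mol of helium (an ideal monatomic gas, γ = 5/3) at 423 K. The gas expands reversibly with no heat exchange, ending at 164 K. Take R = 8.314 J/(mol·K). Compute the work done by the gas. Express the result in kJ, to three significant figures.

Adiabatic ⇒ Q = 0, so W_by = −ΔU = nCᵥ(T₁ − T₂).
Cᵥ = 3R/2 = 12.47 J/(mol·K).
W = (1.18)(12.47)(423 − 164) = 3811 J.

W ≈ 3.81 kJ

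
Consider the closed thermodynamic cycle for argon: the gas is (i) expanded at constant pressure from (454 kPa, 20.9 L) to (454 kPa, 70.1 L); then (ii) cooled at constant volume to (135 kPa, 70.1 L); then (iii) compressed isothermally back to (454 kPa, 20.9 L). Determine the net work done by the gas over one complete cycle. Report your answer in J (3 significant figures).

W_net ≈ 10900 J

Leg (i): W = PΔV = (454)(70.1 − 20.9) = 22337 J.
Leg (ii): W = 0.
Leg (iii): W = PᵢVᵢ ln(V_f/Vᵢ) = (9464) ln(20.9/70.1) = -11452 J.
W_net = 22337 − 11452 = 10884 J.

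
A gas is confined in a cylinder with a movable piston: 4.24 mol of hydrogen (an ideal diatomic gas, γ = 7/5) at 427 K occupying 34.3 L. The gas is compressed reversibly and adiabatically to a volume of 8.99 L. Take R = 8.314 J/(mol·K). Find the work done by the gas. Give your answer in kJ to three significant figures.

Adiabatic: TV^(γ−1) = const with γ = 7/5.
T₂ = T₁ (V₁/V₂)^(γ−1) = 427 × (34.3/8.99)^0.4 = 427 × 1.708 = 729.5 K.
W_by = nCᵥ(T₁ − T₂) = (4.24)(20.79)(427 − 729.5) = -26661 J.

W ≈ -26.7 kJ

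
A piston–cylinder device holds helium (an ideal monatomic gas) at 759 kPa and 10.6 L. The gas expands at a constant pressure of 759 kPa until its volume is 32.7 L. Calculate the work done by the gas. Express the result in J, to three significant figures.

Isobaric: W = P ΔV.
W = (759 kPa)(32.7 − 10.6 L) = (759)(22.1) = 16774 J.

W ≈ 16800 J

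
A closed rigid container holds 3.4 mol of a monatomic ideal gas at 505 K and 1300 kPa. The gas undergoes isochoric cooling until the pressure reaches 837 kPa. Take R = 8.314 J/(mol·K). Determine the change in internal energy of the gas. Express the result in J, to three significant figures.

ΔU ≈ -7630 J

Constant volume ⇒ W = 0, so Q = ΔU = nCᵥΔT with Cᵥ = 3R/2 = 12.47 J/(mol·K).
At constant V, T₂/T₁ = P₂/P₁ ⇒ ΔT = T₁(P₂/P₁ − 1) = 505·(837/1300 − 1) = -179.9 K.
ΔU = (3.4)(12.47)(-179.9) = -7626 J.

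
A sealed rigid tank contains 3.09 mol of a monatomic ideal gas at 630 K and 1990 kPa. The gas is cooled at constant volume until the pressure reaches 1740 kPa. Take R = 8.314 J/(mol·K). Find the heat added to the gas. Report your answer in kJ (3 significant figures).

Constant volume ⇒ W = 0, so Q = ΔU = nCᵥΔT with Cᵥ = 3R/2 = 12.47 J/(mol·K).
At constant V, T₂/T₁ = P₂/P₁ ⇒ ΔT = T₁(P₂/P₁ − 1) = 630·(1740/1990 − 1) = -79.15 K.
ΔU = (3.09)(12.47)(-79.15) = -3050 J.

Q ≈ -3.05 kJ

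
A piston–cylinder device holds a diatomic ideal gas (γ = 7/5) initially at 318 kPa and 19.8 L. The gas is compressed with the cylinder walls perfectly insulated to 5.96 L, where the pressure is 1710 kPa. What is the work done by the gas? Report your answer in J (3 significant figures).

W ≈ -9740 J

Adiabatic: W = (P₁V₁ − P₂V₂)/(γ − 1) with γ = 7/5.
P₁V₁ = 6296 J, P₂V₂ = 10192 J.
W = (6296 − 10192) / 0.4 = -9738 J.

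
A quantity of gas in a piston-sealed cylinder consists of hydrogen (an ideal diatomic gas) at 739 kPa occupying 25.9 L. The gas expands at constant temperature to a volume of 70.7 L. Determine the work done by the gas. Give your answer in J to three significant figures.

W ≈ 19200 J

Isothermal: W = nRT ln(V₂/V₁) = P₁V₁ ln(V₂/V₁).
P₁V₁ = (739 kPa)(25.9 L) = 19140 J.
W = 19140 × ln(70.7/25.9) = 19140 × 1.004
W_by_gas = 19221 J.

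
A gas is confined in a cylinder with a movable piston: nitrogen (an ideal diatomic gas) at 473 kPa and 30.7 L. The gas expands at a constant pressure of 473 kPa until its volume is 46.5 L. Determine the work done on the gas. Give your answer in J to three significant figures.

Isobaric: W = P ΔV.
W = (473 kPa)(46.5 − 30.7 L) = (473)(15.8) = 7473 J.
Work on gas = −W_by = -7473 J.

W ≈ -7470 J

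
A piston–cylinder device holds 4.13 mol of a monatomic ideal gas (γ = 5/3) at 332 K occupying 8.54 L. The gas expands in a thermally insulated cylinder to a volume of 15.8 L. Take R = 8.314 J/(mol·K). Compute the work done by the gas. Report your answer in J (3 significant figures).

Adiabatic: TV^(γ−1) = const with γ = 5/3.
T₂ = T₁ (V₁/V₂)^(γ−1) = 332 × (8.54/15.8)^0.667 = 332 × 0.6635 = 220.3 K.
W_by = nCᵥ(T₁ − T₂) = (4.13)(12.47)(332 − 220.3) = 5753 J.

W ≈ 5750 J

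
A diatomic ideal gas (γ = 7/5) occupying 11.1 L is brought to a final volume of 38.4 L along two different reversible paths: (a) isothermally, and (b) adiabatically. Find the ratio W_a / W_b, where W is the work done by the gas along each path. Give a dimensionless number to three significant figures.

Path (a) isothermal: W = P₁V₁ ln(V₂/V₁) → W_a/(P₁V₁) = 1.241.
Path (b) adiabatic: W = P₁V₁(1 − (V₁/V₂)^(γ−1))/(γ−1) → W_b/(P₁V₁) = 0.9783.
W_a / W_b = 1.241 / 0.9783 = 1.269.

W_a / W_b ≈ 1.27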